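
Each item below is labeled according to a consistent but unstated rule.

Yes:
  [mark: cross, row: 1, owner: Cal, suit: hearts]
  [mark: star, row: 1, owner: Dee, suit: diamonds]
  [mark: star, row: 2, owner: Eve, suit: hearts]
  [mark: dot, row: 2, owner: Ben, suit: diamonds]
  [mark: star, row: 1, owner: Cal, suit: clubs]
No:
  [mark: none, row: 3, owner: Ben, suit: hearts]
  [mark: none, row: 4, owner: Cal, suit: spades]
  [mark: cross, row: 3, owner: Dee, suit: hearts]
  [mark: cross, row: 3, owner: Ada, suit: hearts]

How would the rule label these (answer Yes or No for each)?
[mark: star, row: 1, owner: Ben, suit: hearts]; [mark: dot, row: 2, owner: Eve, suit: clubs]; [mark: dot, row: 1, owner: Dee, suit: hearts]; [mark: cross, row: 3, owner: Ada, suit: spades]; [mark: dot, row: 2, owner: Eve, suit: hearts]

The classifier is using: row ≤ 2.
Yes: [mark: star, row: 1, owner: Ben, suit: hearts], since row = 1.
Yes: [mark: dot, row: 2, owner: Eve, suit: clubs], since row = 2.
Yes: [mark: dot, row: 1, owner: Dee, suit: hearts], since row = 1.
No: [mark: cross, row: 3, owner: Ada, suit: spades], since row = 3.
Yes: [mark: dot, row: 2, owner: Eve, suit: hearts], since row = 2.

Yes, Yes, Yes, No, Yes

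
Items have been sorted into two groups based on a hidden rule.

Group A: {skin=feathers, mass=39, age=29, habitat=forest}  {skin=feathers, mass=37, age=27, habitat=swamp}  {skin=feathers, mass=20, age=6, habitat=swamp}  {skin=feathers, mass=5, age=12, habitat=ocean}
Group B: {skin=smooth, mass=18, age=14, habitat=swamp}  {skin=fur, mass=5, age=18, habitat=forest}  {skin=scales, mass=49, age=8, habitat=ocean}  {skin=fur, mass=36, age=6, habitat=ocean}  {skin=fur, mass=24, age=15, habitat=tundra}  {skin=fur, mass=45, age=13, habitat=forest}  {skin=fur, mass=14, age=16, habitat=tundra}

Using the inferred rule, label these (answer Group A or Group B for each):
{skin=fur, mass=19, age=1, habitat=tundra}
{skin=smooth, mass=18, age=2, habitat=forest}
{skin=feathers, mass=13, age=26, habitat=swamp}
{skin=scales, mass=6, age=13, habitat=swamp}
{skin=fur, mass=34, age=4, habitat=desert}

Group B, Group B, Group A, Group B, Group B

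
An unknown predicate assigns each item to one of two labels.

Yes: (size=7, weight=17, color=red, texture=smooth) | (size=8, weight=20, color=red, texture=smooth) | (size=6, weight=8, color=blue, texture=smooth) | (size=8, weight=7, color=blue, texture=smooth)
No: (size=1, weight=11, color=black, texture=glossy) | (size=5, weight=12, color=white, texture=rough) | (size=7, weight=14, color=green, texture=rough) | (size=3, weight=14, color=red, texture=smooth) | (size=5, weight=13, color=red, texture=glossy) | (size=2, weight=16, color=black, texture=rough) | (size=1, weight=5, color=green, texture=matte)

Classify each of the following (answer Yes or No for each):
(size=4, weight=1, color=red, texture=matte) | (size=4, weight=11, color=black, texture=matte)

No, No

The pattern is that an item is 'Yes' exactly when: texture is smooth AND size ≥ 5.
No: (size=4, weight=1, color=red, texture=matte), since texture is matte, size = 4.
No: (size=4, weight=11, color=black, texture=matte), since texture is matte, size = 4.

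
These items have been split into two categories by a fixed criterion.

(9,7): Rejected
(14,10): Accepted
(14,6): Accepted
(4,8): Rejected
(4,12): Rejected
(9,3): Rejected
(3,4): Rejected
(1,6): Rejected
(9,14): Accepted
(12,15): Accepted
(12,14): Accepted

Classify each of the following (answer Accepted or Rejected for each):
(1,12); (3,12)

Rejected, Rejected

Every 'Accepted' example satisfies: sum ≥ 20. None of the 'Rejected' examples do.
(1,12): 1+12 = 13 — does not fit, so Rejected. (3,12): 3+12 = 15 — does not fit, so Rejected.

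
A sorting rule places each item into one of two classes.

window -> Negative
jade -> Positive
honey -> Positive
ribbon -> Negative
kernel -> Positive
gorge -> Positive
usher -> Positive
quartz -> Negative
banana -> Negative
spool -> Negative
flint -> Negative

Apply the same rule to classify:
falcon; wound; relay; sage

The rule appears to be: contains 'e'.
falcon — no 'e', hence Negative.
wound — no 'e', hence Negative.
relay — has 'e', hence Positive.
sage — has 'e', hence Positive.

Negative, Negative, Positive, Positive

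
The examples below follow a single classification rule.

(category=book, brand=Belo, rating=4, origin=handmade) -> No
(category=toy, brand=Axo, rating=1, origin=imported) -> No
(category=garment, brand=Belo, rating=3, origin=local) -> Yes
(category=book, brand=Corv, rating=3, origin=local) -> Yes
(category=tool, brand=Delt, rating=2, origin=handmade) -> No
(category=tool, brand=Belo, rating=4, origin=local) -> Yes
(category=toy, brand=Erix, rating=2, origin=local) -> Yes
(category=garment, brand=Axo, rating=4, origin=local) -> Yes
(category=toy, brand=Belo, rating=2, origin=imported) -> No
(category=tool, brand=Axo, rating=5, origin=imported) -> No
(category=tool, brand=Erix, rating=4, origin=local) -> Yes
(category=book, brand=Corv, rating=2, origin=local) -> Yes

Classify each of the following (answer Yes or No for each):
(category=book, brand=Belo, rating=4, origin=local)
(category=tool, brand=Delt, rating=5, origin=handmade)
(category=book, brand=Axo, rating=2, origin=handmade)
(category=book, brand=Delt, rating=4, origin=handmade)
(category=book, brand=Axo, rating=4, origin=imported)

The rule appears to be: origin is local.

Yes, No, No, No, No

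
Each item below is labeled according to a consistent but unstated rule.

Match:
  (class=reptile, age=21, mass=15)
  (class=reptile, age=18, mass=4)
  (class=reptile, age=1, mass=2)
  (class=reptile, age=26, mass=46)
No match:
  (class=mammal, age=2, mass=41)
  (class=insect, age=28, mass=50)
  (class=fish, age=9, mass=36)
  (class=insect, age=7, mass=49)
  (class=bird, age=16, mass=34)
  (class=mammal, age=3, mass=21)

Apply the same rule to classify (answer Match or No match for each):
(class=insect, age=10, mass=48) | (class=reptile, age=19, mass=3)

No match, Match

'Match' ⟺ class is reptile.
(class=insect, age=10, mass=48) → class is insect → No match. (class=reptile, age=19, mass=3) → class is reptile → Match.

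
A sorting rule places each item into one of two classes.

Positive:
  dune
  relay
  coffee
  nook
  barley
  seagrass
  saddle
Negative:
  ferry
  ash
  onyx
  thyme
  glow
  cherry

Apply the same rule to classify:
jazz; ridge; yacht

Negative, Positive, Negative

The classifier is using: has ≥ 2 vowels.
jazz — 1 vowel, hence Negative.
ridge — 2 vowels, hence Positive.
yacht — 1 vowel, hence Negative.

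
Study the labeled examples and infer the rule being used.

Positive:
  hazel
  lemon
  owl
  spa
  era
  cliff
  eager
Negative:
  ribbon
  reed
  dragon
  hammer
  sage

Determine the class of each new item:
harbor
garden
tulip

Checking candidate rules against both groups, what survives is: odd length.
harbor → length 6 → Negative. garden → length 6 → Negative. tulip → length 5 → Positive.

Negative, Negative, Positive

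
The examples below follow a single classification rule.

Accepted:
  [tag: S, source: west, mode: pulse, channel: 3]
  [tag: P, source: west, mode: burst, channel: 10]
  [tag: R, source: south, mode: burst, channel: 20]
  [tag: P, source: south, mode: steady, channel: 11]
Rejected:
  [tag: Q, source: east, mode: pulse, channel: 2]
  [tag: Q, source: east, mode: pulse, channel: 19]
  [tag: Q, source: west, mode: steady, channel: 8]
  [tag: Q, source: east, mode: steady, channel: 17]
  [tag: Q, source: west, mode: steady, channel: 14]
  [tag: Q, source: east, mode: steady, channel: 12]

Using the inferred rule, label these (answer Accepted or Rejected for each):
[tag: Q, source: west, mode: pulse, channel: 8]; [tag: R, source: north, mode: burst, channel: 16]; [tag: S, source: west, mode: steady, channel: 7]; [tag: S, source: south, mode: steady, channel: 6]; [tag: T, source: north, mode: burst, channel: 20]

Rule: tag is not Q. This holds for each 'Accepted' example and fails for each 'Rejected' one.

Rejected, Accepted, Accepted, Accepted, Accepted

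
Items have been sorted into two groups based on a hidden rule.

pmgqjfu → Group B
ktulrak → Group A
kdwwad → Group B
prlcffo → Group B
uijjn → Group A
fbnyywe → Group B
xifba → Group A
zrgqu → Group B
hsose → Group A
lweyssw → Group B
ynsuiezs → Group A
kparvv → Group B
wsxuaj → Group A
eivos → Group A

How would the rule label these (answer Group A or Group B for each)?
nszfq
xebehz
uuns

Group B, Group A, Group A

All 'Group A' examples share one property — has ≥ 2 vowels — and every 'Group B' example lacks it.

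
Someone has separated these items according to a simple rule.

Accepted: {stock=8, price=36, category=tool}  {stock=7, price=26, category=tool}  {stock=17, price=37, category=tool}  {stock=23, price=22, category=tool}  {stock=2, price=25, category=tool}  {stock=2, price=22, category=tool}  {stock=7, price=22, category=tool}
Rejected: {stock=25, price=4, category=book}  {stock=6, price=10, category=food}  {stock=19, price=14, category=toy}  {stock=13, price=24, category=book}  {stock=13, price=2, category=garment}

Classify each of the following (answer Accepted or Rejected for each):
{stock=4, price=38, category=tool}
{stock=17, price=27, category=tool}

The classifier is using: category is tool.
{stock=4, price=38, category=tool} → category is tool → Accepted. {stock=17, price=27, category=tool} → category is tool → Accepted.

Accepted, Accepted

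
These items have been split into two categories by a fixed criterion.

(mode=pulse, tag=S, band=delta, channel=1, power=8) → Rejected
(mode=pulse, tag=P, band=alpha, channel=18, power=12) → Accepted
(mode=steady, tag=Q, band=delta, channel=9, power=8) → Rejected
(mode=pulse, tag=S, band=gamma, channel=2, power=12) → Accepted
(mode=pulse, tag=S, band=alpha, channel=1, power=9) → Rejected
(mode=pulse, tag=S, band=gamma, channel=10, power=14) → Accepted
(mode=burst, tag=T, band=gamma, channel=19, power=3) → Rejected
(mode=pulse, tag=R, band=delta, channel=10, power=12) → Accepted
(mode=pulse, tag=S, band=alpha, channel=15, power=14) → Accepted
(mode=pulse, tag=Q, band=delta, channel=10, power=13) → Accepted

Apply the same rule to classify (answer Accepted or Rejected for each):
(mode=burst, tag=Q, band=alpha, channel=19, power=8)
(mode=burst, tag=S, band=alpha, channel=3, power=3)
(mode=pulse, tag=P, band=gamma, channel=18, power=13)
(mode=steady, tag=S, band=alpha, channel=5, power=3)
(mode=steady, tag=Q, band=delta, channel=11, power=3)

The simplest hypothesis consistent with all the labels is: power ≥ 12.
Rejected: (mode=burst, tag=Q, band=alpha, channel=19, power=8), since power = 8. Rejected: (mode=burst, tag=S, band=alpha, channel=3, power=3), since power = 3. Accepted: (mode=pulse, tag=P, band=gamma, channel=18, power=13), since power = 13. Rejected: (mode=steady, tag=S, band=alpha, channel=5, power=3), since power = 3. Rejected: (mode=steady, tag=Q, band=delta, channel=11, power=3), since power = 3.

Rejected, Rejected, Accepted, Rejected, Rejected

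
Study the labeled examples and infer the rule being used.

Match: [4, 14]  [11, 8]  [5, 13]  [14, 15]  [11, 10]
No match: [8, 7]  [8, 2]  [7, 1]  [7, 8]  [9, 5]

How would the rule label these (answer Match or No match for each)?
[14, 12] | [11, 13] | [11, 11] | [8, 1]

The pattern is that an item is 'Match' exactly when: sum ≥ 18.
[14, 12] — 14+12 = 26, hence Match. [11, 13] — 11+13 = 24, hence Match. [11, 11] — 11+11 = 22, hence Match. [8, 1] — 8+1 = 9, hence No match.

Match, Match, Match, No match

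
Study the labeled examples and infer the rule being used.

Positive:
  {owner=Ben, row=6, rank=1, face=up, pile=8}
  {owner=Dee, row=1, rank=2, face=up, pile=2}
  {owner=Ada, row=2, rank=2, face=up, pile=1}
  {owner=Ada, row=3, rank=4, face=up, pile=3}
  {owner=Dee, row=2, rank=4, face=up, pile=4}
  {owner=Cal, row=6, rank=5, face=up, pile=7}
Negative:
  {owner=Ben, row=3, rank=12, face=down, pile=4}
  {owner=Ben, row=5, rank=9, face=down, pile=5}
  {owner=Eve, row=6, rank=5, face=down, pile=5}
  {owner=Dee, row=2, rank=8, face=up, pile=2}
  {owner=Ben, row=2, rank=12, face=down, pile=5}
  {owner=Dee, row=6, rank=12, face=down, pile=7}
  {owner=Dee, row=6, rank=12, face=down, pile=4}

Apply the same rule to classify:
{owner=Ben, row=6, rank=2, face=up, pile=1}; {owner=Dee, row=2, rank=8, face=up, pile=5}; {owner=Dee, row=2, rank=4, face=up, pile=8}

The simplest hypothesis consistent with all the labels is: face is up AND rank ≤ 5.

Positive, Negative, Positive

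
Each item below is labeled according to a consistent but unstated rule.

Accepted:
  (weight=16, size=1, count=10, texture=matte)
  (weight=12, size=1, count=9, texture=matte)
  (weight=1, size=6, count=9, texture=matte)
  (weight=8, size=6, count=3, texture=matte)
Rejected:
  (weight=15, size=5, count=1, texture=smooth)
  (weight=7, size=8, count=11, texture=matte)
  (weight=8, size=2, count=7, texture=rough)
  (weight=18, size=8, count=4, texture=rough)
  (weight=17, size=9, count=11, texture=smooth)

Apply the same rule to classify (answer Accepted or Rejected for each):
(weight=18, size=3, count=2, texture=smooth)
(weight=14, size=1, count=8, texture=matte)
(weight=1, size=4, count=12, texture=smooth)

Rejected, Accepted, Rejected

The pattern is that an item is 'Accepted' exactly when: texture is matte AND size ≤ 6.
(weight=18, size=3, count=2, texture=smooth): texture is smooth, size = 3 — does not fit, so Rejected. (weight=14, size=1, count=8, texture=matte): texture is matte, size = 1 — fits, so Accepted. (weight=1, size=4, count=12, texture=smooth): texture is smooth, size = 4 — does not fit, so Rejected.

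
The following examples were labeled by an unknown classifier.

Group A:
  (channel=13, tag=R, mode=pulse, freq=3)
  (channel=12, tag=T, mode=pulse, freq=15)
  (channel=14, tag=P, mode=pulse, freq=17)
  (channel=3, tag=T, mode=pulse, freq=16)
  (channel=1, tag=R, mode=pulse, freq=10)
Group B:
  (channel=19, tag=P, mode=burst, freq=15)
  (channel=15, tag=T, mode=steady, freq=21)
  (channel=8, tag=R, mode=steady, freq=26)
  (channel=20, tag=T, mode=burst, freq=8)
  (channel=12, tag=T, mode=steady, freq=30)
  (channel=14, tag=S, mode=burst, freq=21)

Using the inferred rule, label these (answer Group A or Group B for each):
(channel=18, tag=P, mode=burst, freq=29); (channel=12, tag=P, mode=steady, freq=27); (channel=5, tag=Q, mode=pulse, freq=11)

Group B, Group B, Group A

Comparing the two groups points to one rule — mode is pulse.
(channel=18, tag=P, mode=burst, freq=29): Group B (mode is burst). (channel=12, tag=P, mode=steady, freq=27): Group B (mode is steady). (channel=5, tag=Q, mode=pulse, freq=11): Group A (mode is pulse).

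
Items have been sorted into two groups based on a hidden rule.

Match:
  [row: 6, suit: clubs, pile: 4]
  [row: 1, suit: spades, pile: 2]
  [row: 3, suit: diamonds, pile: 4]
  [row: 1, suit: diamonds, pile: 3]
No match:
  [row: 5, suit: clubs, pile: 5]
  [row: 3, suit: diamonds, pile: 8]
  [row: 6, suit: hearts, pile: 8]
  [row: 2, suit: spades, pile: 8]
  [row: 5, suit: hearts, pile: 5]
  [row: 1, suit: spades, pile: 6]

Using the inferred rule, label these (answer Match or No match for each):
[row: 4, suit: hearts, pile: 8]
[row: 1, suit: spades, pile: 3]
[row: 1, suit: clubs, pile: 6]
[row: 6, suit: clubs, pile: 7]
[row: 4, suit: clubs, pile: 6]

No match, Match, No match, No match, No match

'Match' ⟺ pile ≤ 4.
No match: [row: 4, suit: hearts, pile: 8], since pile = 8.
Match: [row: 1, suit: spades, pile: 3], since pile = 3.
No match: [row: 1, suit: clubs, pile: 6], since pile = 6.
No match: [row: 6, suit: clubs, pile: 7], since pile = 7.
No match: [row: 4, suit: clubs, pile: 6], since pile = 6.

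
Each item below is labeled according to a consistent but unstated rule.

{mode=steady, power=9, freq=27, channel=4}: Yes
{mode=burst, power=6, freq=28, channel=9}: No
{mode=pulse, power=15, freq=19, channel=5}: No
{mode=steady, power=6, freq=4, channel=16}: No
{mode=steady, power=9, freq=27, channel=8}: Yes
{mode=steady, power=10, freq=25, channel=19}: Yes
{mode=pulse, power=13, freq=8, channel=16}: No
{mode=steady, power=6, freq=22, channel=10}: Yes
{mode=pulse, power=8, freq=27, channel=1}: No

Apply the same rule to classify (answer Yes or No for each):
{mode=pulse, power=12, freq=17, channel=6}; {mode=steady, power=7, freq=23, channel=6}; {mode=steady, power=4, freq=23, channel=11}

No, Yes, Yes

The common property of the 'Yes' items is: mode is steady AND freq ≥ 8. No 'No' item has it.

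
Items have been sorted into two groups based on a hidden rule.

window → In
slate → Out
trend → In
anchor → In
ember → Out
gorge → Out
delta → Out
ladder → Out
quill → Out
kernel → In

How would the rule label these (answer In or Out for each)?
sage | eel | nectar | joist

Rule: contains 'n'. This holds for each 'In' example and fails for each 'Out' one.
sage: no 'n' — does not satisfy this, so Out. eel: no 'n' — does not satisfy this, so Out. nectar: has 'n' — passes, so In. joist: no 'n' — does not satisfy this, so Out.

Out, Out, In, Out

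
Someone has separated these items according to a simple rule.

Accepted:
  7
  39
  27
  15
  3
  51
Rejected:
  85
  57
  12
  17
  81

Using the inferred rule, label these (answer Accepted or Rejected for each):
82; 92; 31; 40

The pattern is that an item is 'Accepted' exactly when: ≡ 3 (mod 4).
82: Rejected (82 mod 4 = 2).
92: Rejected (92 mod 4 = 0).
31: Accepted (31 mod 4 = 3).
40: Rejected (40 mod 4 = 0).

Rejected, Rejected, Accepted, Rejected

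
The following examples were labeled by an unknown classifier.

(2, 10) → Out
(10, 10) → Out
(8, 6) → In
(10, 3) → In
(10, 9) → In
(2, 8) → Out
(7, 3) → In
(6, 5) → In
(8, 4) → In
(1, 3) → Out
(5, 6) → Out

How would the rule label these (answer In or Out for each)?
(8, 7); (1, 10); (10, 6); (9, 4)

In, Out, In, In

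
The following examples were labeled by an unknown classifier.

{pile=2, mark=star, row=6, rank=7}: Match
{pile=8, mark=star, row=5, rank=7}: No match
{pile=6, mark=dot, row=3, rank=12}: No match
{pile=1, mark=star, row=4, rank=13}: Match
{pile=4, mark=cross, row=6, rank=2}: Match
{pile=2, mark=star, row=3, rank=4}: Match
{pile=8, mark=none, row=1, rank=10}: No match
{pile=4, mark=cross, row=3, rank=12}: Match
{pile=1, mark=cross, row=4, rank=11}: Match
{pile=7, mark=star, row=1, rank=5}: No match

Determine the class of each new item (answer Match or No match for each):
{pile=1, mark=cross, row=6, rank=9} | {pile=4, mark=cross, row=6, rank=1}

Match, Match

The classifier is using: pile ≤ 4.
{pile=1, mark=cross, row=6, rank=9} → pile = 1 → Match.
{pile=4, mark=cross, row=6, rank=1} → pile = 4 → Match.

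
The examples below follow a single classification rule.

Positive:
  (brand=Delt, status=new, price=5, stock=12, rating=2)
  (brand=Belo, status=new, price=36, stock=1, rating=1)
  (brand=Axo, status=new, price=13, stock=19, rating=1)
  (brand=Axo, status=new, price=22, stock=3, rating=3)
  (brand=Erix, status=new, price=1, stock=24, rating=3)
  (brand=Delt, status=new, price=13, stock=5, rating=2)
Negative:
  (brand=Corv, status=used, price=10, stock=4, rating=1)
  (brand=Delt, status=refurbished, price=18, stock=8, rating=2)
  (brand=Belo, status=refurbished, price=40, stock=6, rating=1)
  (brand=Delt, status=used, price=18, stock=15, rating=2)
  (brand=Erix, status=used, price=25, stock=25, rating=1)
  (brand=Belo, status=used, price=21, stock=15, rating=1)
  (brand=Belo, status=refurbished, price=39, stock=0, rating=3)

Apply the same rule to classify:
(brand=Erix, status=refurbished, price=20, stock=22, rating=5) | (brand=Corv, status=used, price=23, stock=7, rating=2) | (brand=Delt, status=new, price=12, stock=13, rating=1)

Negative, Negative, Positive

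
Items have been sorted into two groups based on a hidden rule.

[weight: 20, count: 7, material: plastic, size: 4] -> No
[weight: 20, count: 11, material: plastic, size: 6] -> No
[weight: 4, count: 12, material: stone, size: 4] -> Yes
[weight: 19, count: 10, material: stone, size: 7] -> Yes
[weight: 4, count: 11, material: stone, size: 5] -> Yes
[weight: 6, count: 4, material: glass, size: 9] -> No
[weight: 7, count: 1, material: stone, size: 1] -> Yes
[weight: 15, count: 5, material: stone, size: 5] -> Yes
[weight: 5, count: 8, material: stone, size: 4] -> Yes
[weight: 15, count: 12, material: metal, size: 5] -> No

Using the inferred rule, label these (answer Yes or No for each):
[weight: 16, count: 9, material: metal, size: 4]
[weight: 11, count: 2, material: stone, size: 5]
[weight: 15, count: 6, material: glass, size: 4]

No, Yes, No

A rule that fits every label: material is stone — true of each 'Yes' example, false of each 'No' one.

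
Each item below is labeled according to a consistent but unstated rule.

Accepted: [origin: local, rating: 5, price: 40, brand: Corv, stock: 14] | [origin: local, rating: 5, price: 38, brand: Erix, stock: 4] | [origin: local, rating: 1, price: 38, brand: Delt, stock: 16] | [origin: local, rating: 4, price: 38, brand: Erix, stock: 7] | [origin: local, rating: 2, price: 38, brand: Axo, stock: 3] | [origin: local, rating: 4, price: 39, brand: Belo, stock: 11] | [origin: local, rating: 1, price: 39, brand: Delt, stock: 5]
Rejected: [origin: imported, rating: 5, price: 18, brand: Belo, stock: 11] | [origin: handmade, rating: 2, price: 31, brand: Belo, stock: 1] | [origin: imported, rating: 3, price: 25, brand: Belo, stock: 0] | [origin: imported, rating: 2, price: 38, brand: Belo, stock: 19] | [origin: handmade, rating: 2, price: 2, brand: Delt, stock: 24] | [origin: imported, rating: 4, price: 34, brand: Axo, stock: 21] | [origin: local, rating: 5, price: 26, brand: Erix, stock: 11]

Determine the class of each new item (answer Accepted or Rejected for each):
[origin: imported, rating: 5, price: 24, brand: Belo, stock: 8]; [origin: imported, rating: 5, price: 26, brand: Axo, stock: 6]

The simplest hypothesis consistent with all the labels is: origin is local AND price ≥ 31.
Rejected: [origin: imported, rating: 5, price: 24, brand: Belo, stock: 8], since origin is imported, price = 24. Rejected: [origin: imported, rating: 5, price: 26, brand: Axo, stock: 6], since origin is imported, price = 26.

Rejected, Rejected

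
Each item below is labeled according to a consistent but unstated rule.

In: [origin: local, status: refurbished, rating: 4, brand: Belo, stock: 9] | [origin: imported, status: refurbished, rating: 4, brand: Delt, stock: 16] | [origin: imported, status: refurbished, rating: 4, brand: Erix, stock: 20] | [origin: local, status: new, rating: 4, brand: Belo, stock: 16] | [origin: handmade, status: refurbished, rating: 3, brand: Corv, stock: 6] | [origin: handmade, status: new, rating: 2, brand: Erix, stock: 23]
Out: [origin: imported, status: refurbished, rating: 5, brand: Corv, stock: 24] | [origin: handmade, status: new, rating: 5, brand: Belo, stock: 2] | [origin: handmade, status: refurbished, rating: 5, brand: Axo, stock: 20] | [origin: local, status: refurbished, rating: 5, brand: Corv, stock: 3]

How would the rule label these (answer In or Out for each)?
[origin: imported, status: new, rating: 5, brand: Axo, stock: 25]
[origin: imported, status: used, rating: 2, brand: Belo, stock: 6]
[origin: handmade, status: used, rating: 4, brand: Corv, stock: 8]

Out, In, In

The common property of the 'In' items is: rating ≤ 4. No 'Out' item has it.
[origin: imported, status: new, rating: 5, brand: Axo, stock: 25] — rating = 5, hence Out.
[origin: imported, status: used, rating: 2, brand: Belo, stock: 6] — rating = 2, hence In.
[origin: handmade, status: used, rating: 4, brand: Corv, stock: 8] — rating = 4, hence In.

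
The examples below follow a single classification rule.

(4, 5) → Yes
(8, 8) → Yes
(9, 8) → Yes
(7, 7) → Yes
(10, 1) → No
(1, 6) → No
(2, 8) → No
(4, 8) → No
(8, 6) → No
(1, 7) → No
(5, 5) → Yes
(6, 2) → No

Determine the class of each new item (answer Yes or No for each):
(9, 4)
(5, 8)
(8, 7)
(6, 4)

No, No, Yes, No

The pattern is that an item is 'Yes' exactly when: |first − second| ≤ 1.
(9, 4) → |9−4| = 5 → No. (5, 8) → |5−8| = 3 → No. (8, 7) → |8−7| = 1 → Yes. (6, 4) → |6−4| = 2 → No.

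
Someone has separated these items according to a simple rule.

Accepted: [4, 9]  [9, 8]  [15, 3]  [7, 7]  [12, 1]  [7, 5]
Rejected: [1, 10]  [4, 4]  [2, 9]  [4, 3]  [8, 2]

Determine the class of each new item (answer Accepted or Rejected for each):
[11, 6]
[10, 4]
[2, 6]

One predicate separates the groups cleanly: sum ≥ 12.
[11, 6] — 11+6 = 17, hence Accepted. [10, 4] — 10+4 = 14, hence Accepted. [2, 6] — 2+6 = 8, hence Rejected.

Accepted, Accepted, Rejected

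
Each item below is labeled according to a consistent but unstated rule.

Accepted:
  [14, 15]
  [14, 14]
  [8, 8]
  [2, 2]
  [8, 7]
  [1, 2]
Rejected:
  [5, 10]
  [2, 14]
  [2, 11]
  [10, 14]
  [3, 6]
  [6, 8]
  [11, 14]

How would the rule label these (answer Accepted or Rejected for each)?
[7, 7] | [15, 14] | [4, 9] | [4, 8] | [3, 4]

The simplest hypothesis consistent with all the labels is: |first − second| ≤ 1.
[7, 7] — |7−7| = 0, hence Accepted. [15, 14] — |15−14| = 1, hence Accepted. [4, 9] — |4−9| = 5, hence Rejected. [4, 8] — |4−8| = 4, hence Rejected. [3, 4] — |3−4| = 1, hence Accepted.

Accepted, Accepted, Rejected, Rejected, Accepted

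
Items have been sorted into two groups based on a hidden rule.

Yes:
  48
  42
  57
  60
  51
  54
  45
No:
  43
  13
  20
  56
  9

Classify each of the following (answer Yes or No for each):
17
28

No, No

The pattern is that an item is 'Yes' exactly when: multiple of 3 AND at least 13.
17: 17 = 3·5 + 2, 17 ≥ 13 — does not fit, so No. 28: 28 = 3·9 + 1, 28 ≥ 13 — does not fit, so No.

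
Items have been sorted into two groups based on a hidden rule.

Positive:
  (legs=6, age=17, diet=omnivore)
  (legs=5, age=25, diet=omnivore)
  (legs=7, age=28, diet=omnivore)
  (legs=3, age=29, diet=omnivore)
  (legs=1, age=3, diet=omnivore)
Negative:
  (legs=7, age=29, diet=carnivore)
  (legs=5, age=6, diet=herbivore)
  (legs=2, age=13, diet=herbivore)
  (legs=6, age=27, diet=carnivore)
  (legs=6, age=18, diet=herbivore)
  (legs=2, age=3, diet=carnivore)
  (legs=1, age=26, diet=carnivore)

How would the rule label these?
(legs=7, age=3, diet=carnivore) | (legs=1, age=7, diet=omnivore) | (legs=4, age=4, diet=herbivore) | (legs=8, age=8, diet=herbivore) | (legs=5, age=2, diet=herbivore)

Negative, Positive, Negative, Negative, Negative

The rule appears to be: diet is omnivore.
(legs=7, age=3, diet=carnivore): Negative (diet is carnivore). (legs=1, age=7, diet=omnivore): Positive (diet is omnivore). (legs=4, age=4, diet=herbivore): Negative (diet is herbivore). (legs=8, age=8, diet=herbivore): Negative (diet is herbivore). (legs=5, age=2, diet=herbivore): Negative (diet is herbivore).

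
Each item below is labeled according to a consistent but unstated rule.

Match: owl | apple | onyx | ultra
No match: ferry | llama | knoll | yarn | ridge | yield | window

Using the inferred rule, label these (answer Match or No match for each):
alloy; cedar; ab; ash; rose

Comparing the two groups points to one rule — starts with a vowel.
alloy: Match (starts with 'a'). cedar: No match (starts with 'c'). ab: Match (starts with 'a'). ash: Match (starts with 'a'). rose: No match (starts with 'r').

Match, No match, Match, Match, No match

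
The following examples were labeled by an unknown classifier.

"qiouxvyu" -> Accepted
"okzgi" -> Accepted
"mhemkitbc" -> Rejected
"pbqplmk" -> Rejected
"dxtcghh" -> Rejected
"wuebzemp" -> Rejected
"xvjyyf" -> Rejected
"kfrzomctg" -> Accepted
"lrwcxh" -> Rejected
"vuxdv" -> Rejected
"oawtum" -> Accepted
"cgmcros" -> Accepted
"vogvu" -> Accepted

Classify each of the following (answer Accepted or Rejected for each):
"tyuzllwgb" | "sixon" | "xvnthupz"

The classifier is using: contains 'o'.
"tyuzllwgb": no 'o', fails the rule → Rejected.
"sixon": has 'o', fits → Accepted.
"xvnthupz": no 'o', fails the rule → Rejected.

Rejected, Accepted, Rejected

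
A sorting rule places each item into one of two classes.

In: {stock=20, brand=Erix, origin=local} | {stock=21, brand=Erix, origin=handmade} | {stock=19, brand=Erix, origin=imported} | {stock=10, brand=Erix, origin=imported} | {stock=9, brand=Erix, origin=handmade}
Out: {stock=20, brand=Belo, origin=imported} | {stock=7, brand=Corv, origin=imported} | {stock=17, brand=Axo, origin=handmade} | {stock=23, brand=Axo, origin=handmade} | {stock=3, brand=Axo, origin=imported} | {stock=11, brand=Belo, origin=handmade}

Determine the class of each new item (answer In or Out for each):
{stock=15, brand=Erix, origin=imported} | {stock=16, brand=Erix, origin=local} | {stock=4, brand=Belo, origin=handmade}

In, In, Out

The distinguishing property — brand is Erix — holds for all the 'In' cases and none of the 'Out' cases.
{stock=15, brand=Erix, origin=imported} — brand is Erix, hence In.
{stock=16, brand=Erix, origin=local} — brand is Erix, hence In.
{stock=4, brand=Belo, origin=handmade} — brand is Belo, hence Out.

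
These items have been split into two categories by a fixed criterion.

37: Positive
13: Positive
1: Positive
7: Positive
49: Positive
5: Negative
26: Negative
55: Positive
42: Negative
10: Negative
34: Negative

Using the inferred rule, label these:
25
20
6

Positive, Negative, Negative

The common property of the 'Positive' items is: ≡ 1 (mod 6). No 'Negative' item has it.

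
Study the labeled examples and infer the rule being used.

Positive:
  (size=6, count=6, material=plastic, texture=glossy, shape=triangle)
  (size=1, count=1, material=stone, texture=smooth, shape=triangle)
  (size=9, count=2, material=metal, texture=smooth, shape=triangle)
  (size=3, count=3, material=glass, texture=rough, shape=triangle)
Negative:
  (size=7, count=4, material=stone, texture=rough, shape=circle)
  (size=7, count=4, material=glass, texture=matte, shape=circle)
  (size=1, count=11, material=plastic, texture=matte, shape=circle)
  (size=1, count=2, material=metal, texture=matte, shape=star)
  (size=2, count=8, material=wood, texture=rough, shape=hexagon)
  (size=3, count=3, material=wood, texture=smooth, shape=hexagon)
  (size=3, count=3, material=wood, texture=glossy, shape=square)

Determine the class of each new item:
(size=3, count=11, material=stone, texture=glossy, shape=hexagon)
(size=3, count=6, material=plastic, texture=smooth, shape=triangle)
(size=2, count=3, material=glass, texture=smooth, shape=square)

The classifier is using: shape is triangle.
(size=3, count=11, material=stone, texture=glossy, shape=hexagon) → shape is hexagon → Negative. (size=3, count=6, material=plastic, texture=smooth, shape=triangle) → shape is triangle → Positive. (size=2, count=3, material=glass, texture=smooth, shape=square) → shape is square → Negative.

Negative, Positive, Negative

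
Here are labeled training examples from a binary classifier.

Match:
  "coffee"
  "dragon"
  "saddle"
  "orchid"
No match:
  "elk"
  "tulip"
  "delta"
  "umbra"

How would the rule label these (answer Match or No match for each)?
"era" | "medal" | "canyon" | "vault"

No match, No match, Match, No match

The classifier is using: even length.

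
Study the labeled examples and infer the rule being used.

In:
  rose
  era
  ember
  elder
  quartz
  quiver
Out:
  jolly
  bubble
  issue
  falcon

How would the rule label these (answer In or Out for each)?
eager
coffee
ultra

In, Out, In

The distinguishing property — contains 'r' — holds for all the 'In' cases and none of the 'Out' cases.
eager: In (has 'r'). coffee: Out (no 'r'). ultra: In (has 'r').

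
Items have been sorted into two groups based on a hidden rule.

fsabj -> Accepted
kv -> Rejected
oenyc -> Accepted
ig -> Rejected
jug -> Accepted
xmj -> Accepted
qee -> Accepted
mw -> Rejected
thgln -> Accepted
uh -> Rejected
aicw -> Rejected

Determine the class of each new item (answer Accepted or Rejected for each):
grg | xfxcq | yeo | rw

The classifier is using: odd length.
grg: length 3 — has this property, so Accepted. xfxcq: length 5 — has this property, so Accepted. yeo: length 3 — has this property, so Accepted. rw: length 2 — lacks this property, so Rejected.

Accepted, Accepted, Accepted, Rejected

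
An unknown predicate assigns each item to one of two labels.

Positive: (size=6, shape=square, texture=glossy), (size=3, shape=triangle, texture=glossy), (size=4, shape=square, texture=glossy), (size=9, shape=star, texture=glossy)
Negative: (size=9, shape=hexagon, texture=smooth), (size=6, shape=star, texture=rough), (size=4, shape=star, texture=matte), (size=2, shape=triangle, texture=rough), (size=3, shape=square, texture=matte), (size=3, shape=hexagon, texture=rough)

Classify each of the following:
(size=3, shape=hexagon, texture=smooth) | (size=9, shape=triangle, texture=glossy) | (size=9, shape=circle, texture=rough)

'Positive' ⟺ texture is glossy.
(size=3, shape=hexagon, texture=smooth): Negative (texture is smooth).
(size=9, shape=triangle, texture=glossy): Positive (texture is glossy).
(size=9, shape=circle, texture=rough): Negative (texture is rough).

Negative, Positive, Negative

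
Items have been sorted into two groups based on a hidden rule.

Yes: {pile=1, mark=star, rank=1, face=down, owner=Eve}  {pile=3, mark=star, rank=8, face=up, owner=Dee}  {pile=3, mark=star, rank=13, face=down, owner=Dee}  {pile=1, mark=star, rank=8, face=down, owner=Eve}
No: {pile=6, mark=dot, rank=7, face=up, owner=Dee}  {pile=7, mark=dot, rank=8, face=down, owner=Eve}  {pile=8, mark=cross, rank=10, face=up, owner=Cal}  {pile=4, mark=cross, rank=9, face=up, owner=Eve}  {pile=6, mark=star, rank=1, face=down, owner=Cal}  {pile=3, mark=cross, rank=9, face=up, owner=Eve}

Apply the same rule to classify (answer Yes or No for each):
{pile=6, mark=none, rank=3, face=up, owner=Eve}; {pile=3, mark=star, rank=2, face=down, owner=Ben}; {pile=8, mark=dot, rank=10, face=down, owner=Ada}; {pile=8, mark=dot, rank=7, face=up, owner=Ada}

No, Yes, No, No

All 'Yes' examples share one property — mark is star AND pile ≤ 3 — and every 'No' example lacks it.
{pile=6, mark=none, rank=3, face=up, owner=Eve}: No (mark is none, pile = 6).
{pile=3, mark=star, rank=2, face=down, owner=Ben}: Yes (mark is star, pile = 3).
{pile=8, mark=dot, rank=10, face=down, owner=Ada}: No (mark is dot, pile = 8).
{pile=8, mark=dot, rank=7, face=up, owner=Ada}: No (mark is dot, pile = 8).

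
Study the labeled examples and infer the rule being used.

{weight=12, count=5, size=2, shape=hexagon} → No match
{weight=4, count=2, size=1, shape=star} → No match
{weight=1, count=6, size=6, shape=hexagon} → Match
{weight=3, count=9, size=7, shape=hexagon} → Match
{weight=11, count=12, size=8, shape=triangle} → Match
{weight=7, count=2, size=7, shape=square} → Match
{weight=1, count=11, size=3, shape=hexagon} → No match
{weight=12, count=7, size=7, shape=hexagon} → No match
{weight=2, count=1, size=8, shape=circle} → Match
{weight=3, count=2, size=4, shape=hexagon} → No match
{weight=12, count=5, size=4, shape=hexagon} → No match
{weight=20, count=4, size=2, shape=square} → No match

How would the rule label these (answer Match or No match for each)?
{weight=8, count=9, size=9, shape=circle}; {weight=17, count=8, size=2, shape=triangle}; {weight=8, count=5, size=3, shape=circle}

Match, No match, No match

One predicate separates the groups cleanly: weight ≤ 11 AND size ≥ 6.
{weight=8, count=9, size=9, shape=circle} → weight = 8, size = 9 → Match. {weight=17, count=8, size=2, shape=triangle} → weight = 17, size = 2 → No match. {weight=8, count=5, size=3, shape=circle} → weight = 8, size = 3 → No match.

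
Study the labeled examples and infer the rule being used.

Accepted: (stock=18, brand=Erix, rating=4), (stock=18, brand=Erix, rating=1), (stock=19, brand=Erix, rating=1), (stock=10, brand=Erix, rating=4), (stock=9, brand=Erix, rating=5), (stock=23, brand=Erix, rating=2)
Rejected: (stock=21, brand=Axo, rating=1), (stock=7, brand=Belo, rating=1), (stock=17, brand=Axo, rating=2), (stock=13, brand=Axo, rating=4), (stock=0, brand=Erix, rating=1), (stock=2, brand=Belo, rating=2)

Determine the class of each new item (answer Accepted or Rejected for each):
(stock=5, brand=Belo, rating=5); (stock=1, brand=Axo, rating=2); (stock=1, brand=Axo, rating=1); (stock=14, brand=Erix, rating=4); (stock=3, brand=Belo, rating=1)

Rejected, Rejected, Rejected, Accepted, Rejected

'Accepted' ⟺ brand is Erix AND stock ≥ 2.
(stock=5, brand=Belo, rating=5): Rejected (brand is Belo, stock = 5). (stock=1, brand=Axo, rating=2): Rejected (brand is Axo, stock = 1). (stock=1, brand=Axo, rating=1): Rejected (brand is Axo, stock = 1). (stock=14, brand=Erix, rating=4): Accepted (brand is Erix, stock = 14). (stock=3, brand=Belo, rating=1): Rejected (brand is Belo, stock = 3).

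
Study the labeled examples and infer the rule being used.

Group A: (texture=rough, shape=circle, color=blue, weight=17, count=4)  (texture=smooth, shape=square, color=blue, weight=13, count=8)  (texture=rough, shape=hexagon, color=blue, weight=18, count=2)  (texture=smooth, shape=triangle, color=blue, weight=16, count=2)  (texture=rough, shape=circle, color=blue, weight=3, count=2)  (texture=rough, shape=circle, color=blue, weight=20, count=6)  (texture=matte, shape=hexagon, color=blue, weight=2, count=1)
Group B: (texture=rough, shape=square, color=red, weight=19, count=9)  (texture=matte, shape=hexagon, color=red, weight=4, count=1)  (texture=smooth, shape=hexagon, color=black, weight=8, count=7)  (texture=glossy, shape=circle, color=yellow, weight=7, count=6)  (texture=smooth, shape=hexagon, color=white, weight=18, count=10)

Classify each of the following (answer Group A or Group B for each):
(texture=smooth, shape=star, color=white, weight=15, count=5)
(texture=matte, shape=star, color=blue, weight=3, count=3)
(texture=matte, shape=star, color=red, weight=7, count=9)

The common property of the 'Group A' items is: color is blue. No 'Group B' item has it.
(texture=smooth, shape=star, color=white, weight=15, count=5): Group B (color is white). (texture=matte, shape=star, color=blue, weight=3, count=3): Group A (color is blue). (texture=matte, shape=star, color=red, weight=7, count=9): Group B (color is red).

Group B, Group A, Group B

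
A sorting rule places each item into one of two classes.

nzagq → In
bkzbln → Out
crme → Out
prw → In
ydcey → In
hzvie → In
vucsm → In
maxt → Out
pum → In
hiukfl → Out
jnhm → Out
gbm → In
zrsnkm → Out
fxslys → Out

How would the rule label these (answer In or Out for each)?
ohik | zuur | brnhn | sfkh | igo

Checking candidate rules against both groups, what survives is: odd length.
ohik → length 4 → Out.
zuur → length 4 → Out.
brnhn → length 5 → In.
sfkh → length 4 → Out.
igo → length 3 → In.

Out, Out, In, Out, In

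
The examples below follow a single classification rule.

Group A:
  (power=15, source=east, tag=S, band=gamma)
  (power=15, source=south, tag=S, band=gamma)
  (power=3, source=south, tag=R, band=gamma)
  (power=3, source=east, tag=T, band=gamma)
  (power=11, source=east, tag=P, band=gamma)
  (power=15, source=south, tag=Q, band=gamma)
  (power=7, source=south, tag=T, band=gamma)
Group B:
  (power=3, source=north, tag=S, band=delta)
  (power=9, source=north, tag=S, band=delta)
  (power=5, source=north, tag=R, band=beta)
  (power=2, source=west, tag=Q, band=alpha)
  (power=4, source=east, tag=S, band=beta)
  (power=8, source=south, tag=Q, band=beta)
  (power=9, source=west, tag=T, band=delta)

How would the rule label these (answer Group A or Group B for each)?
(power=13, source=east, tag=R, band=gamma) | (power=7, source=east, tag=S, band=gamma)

Checking candidate rules against both groups, what survives is: band is gamma.
(power=13, source=east, tag=R, band=gamma): band is gamma — fits, so Group A.
(power=7, source=east, tag=S, band=gamma): band is gamma — fits, so Group A.

Group A, Group A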